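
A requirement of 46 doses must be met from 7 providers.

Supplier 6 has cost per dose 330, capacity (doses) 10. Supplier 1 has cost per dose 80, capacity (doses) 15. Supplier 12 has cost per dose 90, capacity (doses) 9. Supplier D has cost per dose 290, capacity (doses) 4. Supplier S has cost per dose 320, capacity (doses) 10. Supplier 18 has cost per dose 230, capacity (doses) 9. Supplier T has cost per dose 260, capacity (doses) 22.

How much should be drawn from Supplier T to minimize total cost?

Fill from the cheapest provider first.
Supplier 1 (80): use full 15 ; 31 doses to go.
Take 9 from Supplier 12 at 90 ; need 22 more.
Supplier 18 (230): use full 9 ; 13 doses to go.
Supplier T at 260: take 13 of its 22 ; requirement met.
Supplier D, Supplier S, Supplier 6: unused.

13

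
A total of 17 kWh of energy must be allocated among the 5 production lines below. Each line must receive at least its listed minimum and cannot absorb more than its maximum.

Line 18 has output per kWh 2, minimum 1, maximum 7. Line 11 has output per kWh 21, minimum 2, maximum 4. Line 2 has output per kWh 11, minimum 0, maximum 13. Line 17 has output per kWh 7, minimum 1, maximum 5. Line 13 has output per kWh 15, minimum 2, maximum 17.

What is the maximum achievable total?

258

Meeting every minimum uses 1+2+0+1+2 = 6 kWh, leaving 11.
Highest output per kWh first: Line 11 21 > Line 13 15 > Line 2 11 > Line 17 7 > Line 18 2.
Give Line 11 2 more to hit its cap of 4 ; 9 left.
Line 13 has room for 15 more but only 9 remain, so it gets 11.
Total = 2×1 + 21×4 + 7×1 + 15×11 = 258.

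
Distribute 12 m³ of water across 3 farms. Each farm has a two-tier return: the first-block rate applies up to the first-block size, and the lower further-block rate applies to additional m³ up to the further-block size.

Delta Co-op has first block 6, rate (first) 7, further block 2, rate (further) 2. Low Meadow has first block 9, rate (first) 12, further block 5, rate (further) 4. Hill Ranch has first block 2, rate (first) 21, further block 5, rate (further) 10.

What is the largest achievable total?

160

Treat each block as its own option and order by rate: Hill Ranch/tier1 21 > Low Meadow/tier1 12 > Hill Ranch/tier2 10 > Delta Co-op/tier1 7 > Low Meadow/tier2 4 > Delta Co-op/tier2 2.
Hill Ranch tier1 at 21: fill all 2 ; 10 left.
Low Meadow/tier1 (12): +9 ; 1 left.
Hill Ranch/tier2: +1 of 5 at 10; pool empty.
Total = 21×2 + 12×9 + 10×1 = 160.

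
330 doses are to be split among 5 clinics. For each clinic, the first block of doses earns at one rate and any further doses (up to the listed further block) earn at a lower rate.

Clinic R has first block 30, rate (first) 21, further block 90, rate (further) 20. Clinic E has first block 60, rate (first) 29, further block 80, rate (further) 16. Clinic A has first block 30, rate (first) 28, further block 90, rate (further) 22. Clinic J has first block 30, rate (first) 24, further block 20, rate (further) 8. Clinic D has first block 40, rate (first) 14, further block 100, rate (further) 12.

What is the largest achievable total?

Order all 10 blocks by rate: Clinic E/T1 29 > Clinic A/T1 28 > Clinic J/T1 24 > Clinic A/T2 22 > Clinic R/T1 21 > Clinic R/T2 20 > Clinic E/T2 16 > Clinic D/T1 14 > Clinic D/T2 12 > Clinic J/T2 8.
Fill Clinic E T1 block (60 at 29) ; 270 left.
Clinic A/T1 (28): +30 ; 240 left.
Clinic J/T1 (24): +30 ; 210 left.
Fill Clinic A T2 block (90 at 22) ; 120 left.
Fill Clinic R T1 block (30 at 21) ; 90 left.
Fill Clinic R T2 block (90 at 20) ; 0 left.
Total = 29×60 + 28×30 + 24×30 + 22×90 + 21×30 + 20×90 = 7710.

7710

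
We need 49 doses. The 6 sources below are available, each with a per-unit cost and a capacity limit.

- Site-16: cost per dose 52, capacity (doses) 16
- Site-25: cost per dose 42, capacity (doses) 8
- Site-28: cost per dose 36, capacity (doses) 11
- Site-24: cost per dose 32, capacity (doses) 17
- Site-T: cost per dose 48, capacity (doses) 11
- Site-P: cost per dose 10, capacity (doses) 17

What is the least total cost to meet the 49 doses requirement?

Use sources in increasing cost order.
Site-P (10): use full 17 → 32 doses to go.
Site-24 at 32: take all 17 doses → 15 still needed.
Site-28 at 36: take all 11 doses → 4 still needed.
Site-25 (42): take the remaining 4 → done.
Site-T, Site-16: unused.
Cost = 17×10 + 17×32 + 11×36 + 4×42 = 1278.

1278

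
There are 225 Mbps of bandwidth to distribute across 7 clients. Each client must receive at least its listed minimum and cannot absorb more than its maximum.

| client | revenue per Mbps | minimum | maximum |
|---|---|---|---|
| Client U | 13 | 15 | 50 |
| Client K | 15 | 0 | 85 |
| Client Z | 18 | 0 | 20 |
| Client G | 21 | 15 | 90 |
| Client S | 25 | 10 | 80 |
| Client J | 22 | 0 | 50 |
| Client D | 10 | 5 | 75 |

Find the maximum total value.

4920

Meeting every minimum uses 15+0+0+15+10+0+5 = 45 Mbps, leaving 180.
Rank by revenue per Mbps: Client S 25 > Client J 22 > Client G 21 > Client Z 18 > Client K 15 > Client U 13 > Client D 10.
Client S: +70 to 80 (cap) — 110 left.
Client J takes 50 more to reach its cap of 50 — 60 left.
Only 60 left; Client G takes them to reach 75.
Total = 13×15 + 21×75 + 25×80 + 22×50 + 10×5 = 4920.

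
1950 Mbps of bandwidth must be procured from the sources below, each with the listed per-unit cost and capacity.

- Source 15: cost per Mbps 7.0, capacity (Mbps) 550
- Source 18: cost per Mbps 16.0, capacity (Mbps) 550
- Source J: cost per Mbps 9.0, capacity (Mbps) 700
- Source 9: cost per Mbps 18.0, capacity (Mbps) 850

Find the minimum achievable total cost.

Fill from the cheapest source first.
Source 15 (7.0): use full 550 → 1400 Mbps to go.
Take 700 from Source J at 9.0 → need 700 more.
Take 550 from Source 18 at 16.0 → need 150 more.
Source 9 (18.0): take the remaining 150 → done.
Cost = 550×7.0 + 700×9.0 + 550×16.0 + 150×18.0 = 21650.

21650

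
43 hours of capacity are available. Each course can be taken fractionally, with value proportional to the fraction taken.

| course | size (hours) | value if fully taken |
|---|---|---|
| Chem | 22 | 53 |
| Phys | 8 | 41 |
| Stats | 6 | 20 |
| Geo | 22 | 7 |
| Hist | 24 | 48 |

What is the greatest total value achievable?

128

Best value per unit of size first: Phys 41/8≈5.12, Stats 20/6≈3.33, Chem 53/22≈2.41, Hist 48/24≈2, Geo 7/22≈0.318.
Phys: take in full, 8 hours for value 41 → 35 left.
Stats: take in full, 6 hours for value 20 → 29 left.
All 22 hours of Chem fit (value 53) → 7 remain.
7 hours left: a 7/24 share of Hist gives 48×7/24 = 14.
Total value = 128.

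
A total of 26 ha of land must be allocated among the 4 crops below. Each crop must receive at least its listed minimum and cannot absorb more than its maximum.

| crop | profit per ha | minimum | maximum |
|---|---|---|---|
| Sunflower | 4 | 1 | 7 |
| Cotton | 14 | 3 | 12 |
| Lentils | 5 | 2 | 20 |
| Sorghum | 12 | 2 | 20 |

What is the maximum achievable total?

314

Meeting every minimum uses 1+3+2+2 = 8 ha, leaving 18.
Highest profit per ha first: Cotton 14 > Sorghum 12 > Lentils 5 > Sunflower 4.
Cotton: +9 to 12 (cap) ; 9 left.
Sorghum has room for 18 more but only 9 remain, so it gets 11.
Total = 4×1 + 14×12 + 5×2 + 12×11 = 314.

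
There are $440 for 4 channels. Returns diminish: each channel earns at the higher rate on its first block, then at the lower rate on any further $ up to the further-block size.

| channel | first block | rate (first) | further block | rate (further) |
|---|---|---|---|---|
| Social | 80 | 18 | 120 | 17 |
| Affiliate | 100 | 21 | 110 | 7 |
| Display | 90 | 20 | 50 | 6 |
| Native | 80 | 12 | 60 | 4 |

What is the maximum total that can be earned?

Order all 8 blocks by rate: Affiliate/T1 21 > Display/T1 20 > Social/T1 18 > Social/T2 17 > Native/T1 12 > Affiliate/T2 7 > Display/T2 6 > Native/T2 4.
Affiliate T1 at 21: fill all 100 → 340 left.
Display T1 at 20: fill all 90 → 250 left.
Social/T1 (18): +80 → 170 left.
Social/T2 (17): +120 → 50 left.
50 remain; put them into Native T1 at 12.
Total = 21×100 + 20×90 + 18×80 + 17×120 + 12×50 = 7980.

7980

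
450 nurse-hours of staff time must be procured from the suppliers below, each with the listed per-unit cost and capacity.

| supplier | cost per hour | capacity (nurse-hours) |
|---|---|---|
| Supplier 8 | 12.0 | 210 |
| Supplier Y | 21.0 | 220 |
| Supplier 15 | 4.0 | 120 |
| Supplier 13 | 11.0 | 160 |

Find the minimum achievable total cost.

Cheapest first:
Supplier 15 at 4.0: take all 120 nurse-hours — 330 still needed.
Supplier 13 (11.0): use full 160 — 170 nurse-hours to go.
Supplier 8 (12.0): take the remaining 170 — done.
Supplier Y: unused.
Cost = 120×4.0 + 160×11.0 + 170×12.0 = 4280.

4280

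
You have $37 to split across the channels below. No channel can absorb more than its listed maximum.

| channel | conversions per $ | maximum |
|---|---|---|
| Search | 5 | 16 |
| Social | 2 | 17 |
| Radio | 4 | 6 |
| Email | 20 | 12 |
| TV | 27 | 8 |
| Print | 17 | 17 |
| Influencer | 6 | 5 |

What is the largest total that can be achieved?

Order the channels by conversions per $: TV 27 > Email 20 > Print 17 > Influencer 6 > Search 5 > Radio 4 > Social 2.
Give TV 8 to hit its cap of 8 — 29 left.
Email takes 12 to reach its cap of 12 — 17 left.
Print takes 17 to reach its cap of 17 — 0 left.
Total = 20×12 + 27×8 + 17×17 = 745.

745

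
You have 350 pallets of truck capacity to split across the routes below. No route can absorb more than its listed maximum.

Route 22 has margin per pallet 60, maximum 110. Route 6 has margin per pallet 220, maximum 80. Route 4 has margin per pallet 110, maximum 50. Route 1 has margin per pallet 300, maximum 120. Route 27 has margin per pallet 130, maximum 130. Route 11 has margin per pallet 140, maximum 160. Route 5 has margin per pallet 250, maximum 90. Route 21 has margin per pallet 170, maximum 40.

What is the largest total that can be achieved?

85700

Rank by margin per pallet: Route 1 300 > Route 5 250 > Route 6 220 > Route 21 170 > Route 11 140 > Route 27 130 > Route 4 110 > Route 22 60.
Route 1: +120 to 120 (cap) — 230 left.
Route 5: +90 to 90 (cap) — 140 left.
Route 6 takes 80 to reach its cap of 80 — 60 left.
Give Route 21 40 to hit its cap of 40 — 20 left.
Route 11: +20 (room for 160) → 20. Pool exhausted.
Total = 220×80 + 300×120 + 140×20 + 250×90 + 170×40 = 85700.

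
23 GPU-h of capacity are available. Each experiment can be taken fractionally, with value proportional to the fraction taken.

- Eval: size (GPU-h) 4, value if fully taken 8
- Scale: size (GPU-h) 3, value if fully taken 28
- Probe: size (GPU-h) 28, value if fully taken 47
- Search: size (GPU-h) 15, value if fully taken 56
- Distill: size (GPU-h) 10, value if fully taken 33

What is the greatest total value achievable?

100.5

Sort by value density: Scale 28/3≈9.33, Search 56/15≈3.73, Distill 33/10≈3.3, Eval 8/4≈2, Probe 47/28≈1.68.
Scale: take in full, 3 GPU-h for value 28 — 20 left.
All 15 GPU-h of Search fit (value 56) — 5 remain.
Only 5 GPU-h remain; take 5/10 of Distill for value 33×5/10 = 16.5.
Total value = 100.5.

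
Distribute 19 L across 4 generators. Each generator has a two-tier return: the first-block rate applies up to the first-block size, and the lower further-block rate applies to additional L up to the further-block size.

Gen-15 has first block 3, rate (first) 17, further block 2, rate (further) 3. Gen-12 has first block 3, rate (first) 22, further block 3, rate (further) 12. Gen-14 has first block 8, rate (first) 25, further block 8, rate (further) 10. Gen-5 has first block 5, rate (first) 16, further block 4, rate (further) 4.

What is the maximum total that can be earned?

Order all 8 blocks by rate: Gen-14/first 25 > Gen-12/first 22 > Gen-15/first 17 > Gen-5/first 16 > Gen-12/second 12 > Gen-14/second 10 > Gen-5/second 4 > Gen-15/second 3.
Gen-14/first (25): +8 — 11 left.
Gen-12 first at 22: fill all 3 — 8 left.
Gen-15/first (17): +3 — 5 left.
Fill Gen-5 first block (5 at 16) — 0 left.
Total = 25×8 + 22×3 + 17×3 + 16×5 = 397.

397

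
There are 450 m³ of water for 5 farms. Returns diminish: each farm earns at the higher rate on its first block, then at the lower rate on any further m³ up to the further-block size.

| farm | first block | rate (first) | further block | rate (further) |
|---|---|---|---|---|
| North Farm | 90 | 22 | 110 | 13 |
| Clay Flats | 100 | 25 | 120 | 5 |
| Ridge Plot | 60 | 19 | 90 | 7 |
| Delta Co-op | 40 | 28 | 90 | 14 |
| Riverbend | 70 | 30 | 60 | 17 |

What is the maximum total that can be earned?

10280

Treat each block as its own option and order by rate: Riverbend/first 30 > Delta Co-op/first 28 > Clay Flats/first 25 > North Farm/first 22 > Ridge Plot/first 19 > Riverbend/second 17 > Delta Co-op/second 14 > North Farm/second 13 > Ridge Plot/second 7 > Clay Flats/second 5.
Riverbend first at 30: fill all 70 ; 380 left.
Fill Delta Co-op first block (40 at 28) ; 340 left.
Clay Flats first at 25: fill all 100 ; 240 left.
North Farm first at 22: fill all 90 ; 150 left.
Ridge Plot/first (19): +60 ; 90 left.
Riverbend/second (17): +60 ; 30 left.
30 remain; put them into Delta Co-op second at 14.
Total = 30×70 + 28×40 + 25×100 + 22×90 + 19×60 + 17×60 + 14×30 = 10280.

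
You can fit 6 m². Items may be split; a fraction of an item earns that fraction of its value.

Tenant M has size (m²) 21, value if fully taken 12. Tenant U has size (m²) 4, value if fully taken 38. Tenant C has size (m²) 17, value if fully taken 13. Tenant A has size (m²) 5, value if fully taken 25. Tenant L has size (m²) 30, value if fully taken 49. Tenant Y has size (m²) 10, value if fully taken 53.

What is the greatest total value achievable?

Sort by value density: Tenant U 38/4≈9.5, Tenant Y 53/10≈5.3, Tenant A 25/5≈5, Tenant L 49/30≈1.63, Tenant C 13/17≈0.765, Tenant M 12/21≈0.571.
All 4 m² of Tenant U fit (value 38) → 2 remain.
Fill the last 2 m² with part of Tenant Y: 2/10 of it earns 10.6.
Total value = 48.6.

48.6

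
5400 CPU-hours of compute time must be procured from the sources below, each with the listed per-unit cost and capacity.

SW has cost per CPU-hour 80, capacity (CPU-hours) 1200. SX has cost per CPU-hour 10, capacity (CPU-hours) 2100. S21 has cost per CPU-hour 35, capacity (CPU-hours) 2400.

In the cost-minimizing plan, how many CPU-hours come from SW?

Fill from the cheapest source first.
SX at 10: take all 2100 CPU-hours — 3300 still needed.
S21 (35): use full 2400 — 900 CPU-hours to go.
SW (80): take the remaining 900 — done.

900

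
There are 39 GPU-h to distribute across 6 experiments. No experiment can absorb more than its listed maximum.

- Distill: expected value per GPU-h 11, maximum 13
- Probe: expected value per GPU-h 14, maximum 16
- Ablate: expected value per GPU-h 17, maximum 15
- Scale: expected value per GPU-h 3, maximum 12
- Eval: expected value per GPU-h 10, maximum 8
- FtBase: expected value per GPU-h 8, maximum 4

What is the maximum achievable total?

567

Highest expected value per GPU-h first: Ablate 17 > Probe 14 > Distill 11 > Eval 10 > FtBase 8 > Scale 3.
Give Ablate 15 to hit its cap of 15 — 24 left.
Probe: +16 to 16 (cap) — 8 left.
Distill has room for 13 but only 8 remain, so it gets 8.
Total = 11×8 + 14×16 + 17×15 = 567.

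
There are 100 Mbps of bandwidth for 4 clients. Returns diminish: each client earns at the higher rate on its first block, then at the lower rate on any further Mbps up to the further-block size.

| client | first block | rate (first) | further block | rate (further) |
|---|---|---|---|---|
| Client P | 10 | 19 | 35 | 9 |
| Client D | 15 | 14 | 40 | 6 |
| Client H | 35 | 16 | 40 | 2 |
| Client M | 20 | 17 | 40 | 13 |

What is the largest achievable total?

Rank every tier by rate: Client P/T1 19 > Client M/T1 17 > Client H/T1 16 > Client D/T1 14 > Client M/T2 13 > Client P/T2 9 > Client D/T2 6 > Client H/T2 2.
Client P/T1 (19): +10 ; 90 left.
Client M/T1 (17): +20 ; 70 left.
Client H/T1 (16): +35 ; 35 left.
Client D T1 at 14: fill all 15 ; 20 left.
Client M/T2: +20 of 40 at 13; pool empty.
Total = 19×10 + 17×20 + 16×35 + 14×15 + 13×20 = 1560.

1560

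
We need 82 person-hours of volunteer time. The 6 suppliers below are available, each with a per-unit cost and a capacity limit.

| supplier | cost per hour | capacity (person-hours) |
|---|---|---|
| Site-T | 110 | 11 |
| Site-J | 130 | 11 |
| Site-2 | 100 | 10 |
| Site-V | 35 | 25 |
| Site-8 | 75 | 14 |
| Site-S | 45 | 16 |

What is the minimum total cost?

5635

Use suppliers in increasing cost order.
Site-V at 35: take all 25 person-hours — 57 still needed.
Site-S (45): use full 16 — 41 person-hours to go.
Take 14 from Site-8 at 75 — need 27 more.
Take 10 from Site-2 at 100 — need 17 more.
Site-T at 110: take all 11 person-hours — 6 still needed.
Site-J (130): take the remaining 6 — done.
Cost = 25×35 + 16×45 + 14×75 + 10×100 + 11×110 + 6×130 = 5635.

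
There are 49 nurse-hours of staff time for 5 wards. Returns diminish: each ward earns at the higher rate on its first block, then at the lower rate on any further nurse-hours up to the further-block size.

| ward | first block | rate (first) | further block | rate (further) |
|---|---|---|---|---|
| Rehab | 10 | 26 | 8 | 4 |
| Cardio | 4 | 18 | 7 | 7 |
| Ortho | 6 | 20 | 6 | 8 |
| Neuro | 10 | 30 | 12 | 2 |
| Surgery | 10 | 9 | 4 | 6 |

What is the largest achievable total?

Rank every tier by rate: Neuro/T1 30 > Rehab/T1 26 > Ortho/T1 20 > Cardio/T1 18 > Surgery/T1 9 > Ortho/T2 8 > Cardio/T2 7 > Surgery/T2 6 > Rehab/T2 4 > Neuro/T2 2.
Neuro T1 at 30: fill all 10 — 39 left.
Rehab T1 at 26: fill all 10 — 29 left.
Ortho/T1 (20): +6 — 23 left.
Cardio/T1 (18): +4 — 19 left.
Surgery T1 at 9: fill all 10 — 9 left.
Fill Ortho T2 block (6 at 8) — 3 left.
Cardio T2 at 7: only 3 left, fill 3.
Total = 30×10 + 26×10 + 20×6 + 18×4 + 9×10 + 8×6 + 7×3 = 911.

911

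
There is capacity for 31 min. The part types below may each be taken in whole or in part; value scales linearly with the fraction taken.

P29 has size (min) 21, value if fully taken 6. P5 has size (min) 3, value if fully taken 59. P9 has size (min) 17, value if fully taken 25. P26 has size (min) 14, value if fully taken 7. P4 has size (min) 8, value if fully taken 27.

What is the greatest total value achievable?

Sort by value density: P5 59/3≈19.7, P4 27/8≈3.38, P9 25/17≈1.47, P26 7/14≈0.5, P29 6/21≈0.286.
All 3 min of P5 fit (value 59) — 28 remain.
Take all of P4 (8 min, value 27) — 20 min left.
P9: take in full, 17 min for value 25 — 3 left.
3 min left: a 3/14 share of P26 gives 7×3/14 = 1.5.
Total value = 112.5.

112.5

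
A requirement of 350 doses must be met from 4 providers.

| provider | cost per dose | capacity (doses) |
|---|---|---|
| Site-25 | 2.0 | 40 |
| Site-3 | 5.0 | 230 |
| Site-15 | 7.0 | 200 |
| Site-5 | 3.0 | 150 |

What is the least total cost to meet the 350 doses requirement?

Use providers in increasing cost order.
Site-25 (2.0): use full 40 — 310 doses to go.
Take 150 from Site-5 at 3.0 — need 160 more.
Take 160 from Site-3 at 5.0 to finish.
Site-15: unused.
Cost = 40×2.0 + 150×3.0 + 160×5.0 = 1330.

1330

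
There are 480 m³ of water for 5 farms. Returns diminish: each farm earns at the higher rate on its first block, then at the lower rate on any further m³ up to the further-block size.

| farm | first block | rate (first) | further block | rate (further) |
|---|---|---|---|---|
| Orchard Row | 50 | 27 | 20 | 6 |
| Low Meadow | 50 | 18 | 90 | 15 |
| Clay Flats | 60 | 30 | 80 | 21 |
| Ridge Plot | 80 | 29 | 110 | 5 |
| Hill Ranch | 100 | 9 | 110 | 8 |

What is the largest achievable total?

10030

Treat each block as its own option and order by rate: Clay Flats/T1 30 > Ridge Plot/T1 29 > Orchard Row/T1 27 > Clay Flats/T2 21 > Low Meadow/T1 18 > Low Meadow/T2 15 > Hill Ranch/T1 9 > Hill Ranch/T2 8 > Orchard Row/T2 6 > Ridge Plot/T2 5.
Fill Clay Flats T1 block (60 at 30) ; 420 left.
Ridge Plot/T1 (29): +80 ; 340 left.
Orchard Row T1 at 27: fill all 50 ; 290 left.
Clay Flats/T2 (21): +80 ; 210 left.
Fill Low Meadow T1 block (50 at 18) ; 160 left.
Low Meadow T2 at 15: fill all 90 ; 70 left.
Hill Ranch/T1: +70 of 100 at 9; pool empty.
Total = 30×60 + 29×80 + 27×50 + 21×80 + 18×50 + 15×90 + 9×70 = 10030.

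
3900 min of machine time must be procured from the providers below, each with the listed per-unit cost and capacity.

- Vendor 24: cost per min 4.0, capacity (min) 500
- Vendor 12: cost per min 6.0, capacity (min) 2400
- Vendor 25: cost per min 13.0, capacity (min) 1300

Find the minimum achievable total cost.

29400

Fill from the cheapest provider first.
Vendor 24 at 4.0: take all 500 min → 3400 still needed.
Vendor 12 (6.0): use full 2400 → 1000 min to go.
Vendor 25 (13.0): take the remaining 1000 → done.
Cost = 500×4.0 + 2400×6.0 + 1000×13.0 = 29400.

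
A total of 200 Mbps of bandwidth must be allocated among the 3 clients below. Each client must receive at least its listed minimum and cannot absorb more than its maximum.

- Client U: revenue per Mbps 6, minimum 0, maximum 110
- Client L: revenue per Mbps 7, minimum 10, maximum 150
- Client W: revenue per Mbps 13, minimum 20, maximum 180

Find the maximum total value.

Meeting every minimum uses 0+10+20 = 30 Mbps, leaving 170.
Order the clients by revenue per Mbps: Client W 13 > Client L 7 > Client U 6.
Client W: +160 to 180 (cap) ; 10 left.
Only 10 left; Client L takes them to reach 20.
Total = 7×20 + 13×180 = 2480.

2480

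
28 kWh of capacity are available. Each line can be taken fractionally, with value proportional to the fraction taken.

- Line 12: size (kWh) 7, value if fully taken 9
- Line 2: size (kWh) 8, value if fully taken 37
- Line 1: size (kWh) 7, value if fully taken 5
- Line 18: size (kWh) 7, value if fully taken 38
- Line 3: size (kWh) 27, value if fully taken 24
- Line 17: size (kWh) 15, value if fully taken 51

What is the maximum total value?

Rank by value-to-size ratio: Line 18 38/7≈5.43, Line 2 37/8≈4.62, Line 17 51/15≈3.4, Line 12 9/7≈1.29, Line 3 24/27≈0.889, Line 1 5/7≈0.714.
Line 18: take in full, 7 kWh for value 38 — 21 left.
Take all of Line 2 (8 kWh, value 37) — 13 kWh left.
Fill the last 13 kWh with part of Line 17: 13/15 of it earns 44.2.
Total value = 119.2.

119.2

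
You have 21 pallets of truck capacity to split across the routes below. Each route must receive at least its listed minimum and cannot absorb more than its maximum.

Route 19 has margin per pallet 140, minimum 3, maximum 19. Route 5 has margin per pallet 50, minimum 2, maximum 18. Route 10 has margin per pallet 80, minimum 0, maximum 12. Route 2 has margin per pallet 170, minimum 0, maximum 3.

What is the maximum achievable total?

Meeting every minimum uses 3+2+0+0 = 5 pallets, leaving 16.
Rank by margin per pallet: Route 2 170 > Route 19 140 > Route 10 80 > Route 5 50.
Route 2 takes 3 more to reach its cap of 3 → 13 left.
Route 19: +13 (room for 16) → 16. Pool exhausted.
Total = 140×16 + 50×2 + 170×3 = 2850.

2850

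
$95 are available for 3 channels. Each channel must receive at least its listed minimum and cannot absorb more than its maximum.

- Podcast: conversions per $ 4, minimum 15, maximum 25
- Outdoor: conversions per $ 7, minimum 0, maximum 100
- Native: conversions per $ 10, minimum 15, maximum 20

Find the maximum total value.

Meeting every minimum uses 15+0+15 = 30 $, leaving 65.
Rank by conversions per $: Native 10 > Outdoor 7 > Podcast 4.
Native takes 5 more to reach its cap of 20 ; 60 left.
Only 60 left; Outdoor takes them to reach 60.
Total = 4×15 + 7×60 + 10×20 = 680.

680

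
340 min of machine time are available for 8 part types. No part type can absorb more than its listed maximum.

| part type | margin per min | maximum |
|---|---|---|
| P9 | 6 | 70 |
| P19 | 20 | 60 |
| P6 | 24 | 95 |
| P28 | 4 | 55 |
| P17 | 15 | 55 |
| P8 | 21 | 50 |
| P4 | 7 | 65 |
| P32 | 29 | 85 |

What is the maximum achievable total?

Rank by margin per min: P32 29 > P6 24 > P8 21 > P19 20 > P17 15 > P4 7 > P9 6 > P28 4.
P32: +85 to 85 (cap) ; 255 left.
P6: +95 to 95 (cap) ; 160 left.
P8 takes 50 to reach its cap of 50 ; 110 left.
P19: +60 to 60 (cap) ; 50 left.
Only 50 left; P17 takes them to reach 50.
Total = 20×60 + 24×95 + 15×50 + 21×50 + 29×85 = 7745.

7745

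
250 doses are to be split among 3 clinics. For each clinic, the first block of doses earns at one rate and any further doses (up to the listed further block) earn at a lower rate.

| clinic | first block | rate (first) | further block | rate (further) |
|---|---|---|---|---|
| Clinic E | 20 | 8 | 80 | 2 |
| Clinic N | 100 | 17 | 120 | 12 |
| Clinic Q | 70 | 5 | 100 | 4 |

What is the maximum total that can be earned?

3350

Order all 6 blocks by rate: Clinic N/T1 17 > Clinic N/T2 12 > Clinic E/T1 8 > Clinic Q/T1 5 > Clinic Q/T2 4 > Clinic E/T2 2.
Fill Clinic N T1 block (100 at 17) → 150 left.
Fill Clinic N T2 block (120 at 12) → 30 left.
Fill Clinic E T1 block (20 at 8) → 10 left.
Clinic Q T1 at 5: only 10 left, fill 10.
Total = 17×100 + 12×120 + 8×20 + 5×10 = 3350.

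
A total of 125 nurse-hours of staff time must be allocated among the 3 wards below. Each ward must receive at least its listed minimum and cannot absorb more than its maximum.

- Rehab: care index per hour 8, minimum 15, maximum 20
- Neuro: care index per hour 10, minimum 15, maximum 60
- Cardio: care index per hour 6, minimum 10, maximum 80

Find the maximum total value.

1030

Meeting every minimum uses 15+15+10 = 40 nurse-hours, leaving 85.
Rank by care index per hour: Neuro 10 > Rehab 8 > Cardio 6.
Give Neuro 45 more to hit its cap of 60 → 40 left.
Rehab: +5 to 20 (cap) → 35 left.
Cardio: +35 (room for 70) → 45. Pool exhausted.
Total = 8×20 + 10×60 + 6×45 = 1030.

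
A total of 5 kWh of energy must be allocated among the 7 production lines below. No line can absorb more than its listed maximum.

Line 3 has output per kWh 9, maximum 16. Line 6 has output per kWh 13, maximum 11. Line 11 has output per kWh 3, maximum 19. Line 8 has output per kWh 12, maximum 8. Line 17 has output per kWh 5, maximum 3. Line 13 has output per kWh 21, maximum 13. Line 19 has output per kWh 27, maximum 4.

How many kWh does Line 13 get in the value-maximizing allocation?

Highest output per kWh first: Line 19 27 > Line 13 21 > Line 6 13 > Line 8 12 > Line 3 9 > Line 17 5 > Line 11 3.
Give Line 19 4 to hit its cap of 4 — 1 left.
Line 13: +1 (room for 13) → 1. Pool exhausted.

1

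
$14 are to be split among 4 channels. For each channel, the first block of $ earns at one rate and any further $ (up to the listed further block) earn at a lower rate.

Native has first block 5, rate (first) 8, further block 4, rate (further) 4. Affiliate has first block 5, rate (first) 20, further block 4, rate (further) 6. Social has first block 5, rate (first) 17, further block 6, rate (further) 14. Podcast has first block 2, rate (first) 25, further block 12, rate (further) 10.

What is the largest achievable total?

Order all 8 blocks by rate: Podcast/first 25 > Affiliate/first 20 > Social/first 17 > Social/second 14 > Podcast/second 10 > Native/first 8 > Affiliate/second 6 > Native/second 4.
Podcast/first (25): +2 → 12 left.
Affiliate/first (20): +5 → 7 left.
Social first at 17: fill all 5 → 2 left.
Social second at 14: only 2 left, fill 2.
Total = 25×2 + 20×5 + 17×5 + 14×2 = 263.

263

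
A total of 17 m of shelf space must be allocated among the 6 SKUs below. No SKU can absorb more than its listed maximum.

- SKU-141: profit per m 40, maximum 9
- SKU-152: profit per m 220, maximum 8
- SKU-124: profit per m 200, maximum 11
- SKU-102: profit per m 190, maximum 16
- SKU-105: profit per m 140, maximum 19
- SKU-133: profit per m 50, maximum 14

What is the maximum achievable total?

Highest profit per m first: SKU-152 220 > SKU-124 200 > SKU-102 190 > SKU-105 140 > SKU-133 50 > SKU-141 40.
Give SKU-152 8 to hit its cap of 8 — 9 left.
SKU-124 has room for 11 but only 9 remain, so it gets 9.
Total = 220×8 + 200×9 = 3560.

3560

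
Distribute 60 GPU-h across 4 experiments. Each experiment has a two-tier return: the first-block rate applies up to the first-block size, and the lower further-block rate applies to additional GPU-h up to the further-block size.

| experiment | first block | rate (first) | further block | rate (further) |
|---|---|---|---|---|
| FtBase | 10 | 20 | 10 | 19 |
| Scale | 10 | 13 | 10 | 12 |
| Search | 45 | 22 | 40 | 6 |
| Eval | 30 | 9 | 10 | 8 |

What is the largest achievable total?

Treat each block as its own option and order by rate: Search/T1 22 > FtBase/T1 20 > FtBase/T2 19 > Scale/T1 13 > Scale/T2 12 > Eval/T1 9 > Eval/T2 8 > Search/T2 6.
Fill Search T1 block (45 at 22) ; 15 left.
FtBase T1 at 20: fill all 10 ; 5 left.
FtBase/T2: +5 of 10 at 19; pool empty.
Total = 22×45 + 20×10 + 19×5 = 1285.

1285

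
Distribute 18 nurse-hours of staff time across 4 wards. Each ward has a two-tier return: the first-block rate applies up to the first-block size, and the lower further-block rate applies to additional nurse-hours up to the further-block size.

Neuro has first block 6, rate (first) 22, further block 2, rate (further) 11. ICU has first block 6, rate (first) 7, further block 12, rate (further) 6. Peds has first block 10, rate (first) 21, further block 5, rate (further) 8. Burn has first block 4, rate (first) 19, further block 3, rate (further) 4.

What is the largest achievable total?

Rank every tier by rate: Neuro/T1 22 > Peds/T1 21 > Burn/T1 19 > Neuro/T2 11 > Peds/T2 8 > ICU/T1 7 > ICU/T2 6 > Burn/T2 4.
Fill Neuro T1 block (6 at 22) → 12 left.
Peds/T1 (21): +10 → 2 left.
Burn/T1: +2 of 4 at 19; pool empty.
Total = 22×6 + 21×10 + 19×2 = 380.

380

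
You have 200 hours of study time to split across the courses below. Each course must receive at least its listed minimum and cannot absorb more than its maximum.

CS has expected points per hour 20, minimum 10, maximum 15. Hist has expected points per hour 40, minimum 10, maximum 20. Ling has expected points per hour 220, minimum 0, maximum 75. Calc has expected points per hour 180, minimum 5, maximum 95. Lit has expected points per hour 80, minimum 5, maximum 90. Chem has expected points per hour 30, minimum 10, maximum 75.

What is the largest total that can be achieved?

34000

Meeting every minimum uses 10+10+0+5+5+10 = 40 hours, leaving 160.
Order the courses by expected points per hour: Ling 220 > Calc 180 > Lit 80 > Hist 40 > Chem 30 > CS 20.
Ling: +75 to 75 (cap) → 85 left.
Calc has room for 90 more but only 85 remain, so it gets 90.
Total = 20×10 + 40×10 + 220×75 + 180×90 + 80×5 + 30×10 = 34000.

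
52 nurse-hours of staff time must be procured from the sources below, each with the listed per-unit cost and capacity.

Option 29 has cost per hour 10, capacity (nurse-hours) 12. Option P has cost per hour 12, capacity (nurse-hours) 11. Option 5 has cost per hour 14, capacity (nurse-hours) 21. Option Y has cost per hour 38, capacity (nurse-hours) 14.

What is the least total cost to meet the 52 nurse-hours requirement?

Use sources in increasing cost order.
Take 12 from Option 29 at 10 — need 40 more.
Option P (12): use full 11 — 29 nurse-hours to go.
Option 5 (14): use full 21 — 8 nurse-hours to go.
Option Y (38): take the remaining 8 — done.
Cost = 12×10 + 11×12 + 21×14 + 8×38 = 850.

850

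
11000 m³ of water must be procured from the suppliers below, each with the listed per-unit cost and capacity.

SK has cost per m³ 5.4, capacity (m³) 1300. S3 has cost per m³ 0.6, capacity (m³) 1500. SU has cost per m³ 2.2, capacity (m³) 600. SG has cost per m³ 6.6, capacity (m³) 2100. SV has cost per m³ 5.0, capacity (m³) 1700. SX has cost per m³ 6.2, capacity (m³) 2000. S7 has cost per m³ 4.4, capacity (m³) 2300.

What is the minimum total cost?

50820

Cheapest first:
S3 at 0.6: take all 1500 m³ ; 9500 still needed.
SU at 2.2: take all 600 m³ ; 8900 still needed.
S7 (4.4): use full 2300 ; 6600 m³ to go.
SV at 5.0: take all 1700 m³ ; 4900 still needed.
Take 1300 from SK at 5.4 ; need 3600 more.
SX at 6.2: take all 2000 m³ ; 1600 still needed.
SG at 6.6: take 1600 of its 2100 ; requirement met.
Cost = 1500×0.6 + 600×2.2 + 2300×4.4 + 1700×5.0 + 1300×5.4 + 2000×6.2 + 1600×6.6 = 50820.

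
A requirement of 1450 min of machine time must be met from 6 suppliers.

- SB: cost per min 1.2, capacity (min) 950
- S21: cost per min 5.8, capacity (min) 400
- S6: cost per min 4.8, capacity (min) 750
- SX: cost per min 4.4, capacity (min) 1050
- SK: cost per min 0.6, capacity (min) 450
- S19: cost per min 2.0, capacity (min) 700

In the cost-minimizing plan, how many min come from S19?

50

Use suppliers in increasing cost order.
Take 450 from SK at 0.6 — need 1000 more.
SB at 1.2: take all 950 min — 50 still needed.
Take 50 from S19 at 2.0 to finish.
SX, S6, S21: unused.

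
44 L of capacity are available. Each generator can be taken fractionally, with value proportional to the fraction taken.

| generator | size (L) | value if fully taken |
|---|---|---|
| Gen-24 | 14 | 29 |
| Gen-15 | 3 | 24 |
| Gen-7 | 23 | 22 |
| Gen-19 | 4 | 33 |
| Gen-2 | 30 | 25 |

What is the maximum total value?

108

Best value per unit of size first: Gen-19 33/4≈8.25, Gen-15 24/3≈8, Gen-24 29/14≈2.07, Gen-7 22/23≈0.957, Gen-2 25/30≈0.833.
Gen-19: take in full, 4 L for value 33 → 40 left.
All 3 L of Gen-15 fit (value 24) → 37 remain.
Gen-24: take in full, 14 L for value 29 → 23 left.
Take all of Gen-7 (23 L, value 22) → 0 L left.
Total value = 108.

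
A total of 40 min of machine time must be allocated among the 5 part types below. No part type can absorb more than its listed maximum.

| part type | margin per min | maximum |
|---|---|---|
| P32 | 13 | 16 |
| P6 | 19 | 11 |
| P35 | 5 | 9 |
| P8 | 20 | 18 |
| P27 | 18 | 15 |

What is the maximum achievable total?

Rank by margin per min: P8 20 > P6 19 > P27 18 > P32 13 > P35 5.
P8: +18 to 18 (cap) ; 22 left.
P6: +11 to 11 (cap) ; 11 left.
P27: +11 (room for 15) → 11. Pool exhausted.
Total = 19×11 + 20×18 + 18×11 = 767.

767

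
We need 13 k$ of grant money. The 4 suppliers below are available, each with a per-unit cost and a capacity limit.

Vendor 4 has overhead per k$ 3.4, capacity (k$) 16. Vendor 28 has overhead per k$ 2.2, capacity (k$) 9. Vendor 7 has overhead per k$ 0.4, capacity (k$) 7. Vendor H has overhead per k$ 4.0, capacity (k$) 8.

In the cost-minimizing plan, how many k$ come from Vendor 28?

Fill from the cheapest supplier first.
Take 7 from Vendor 7 at 0.4 → need 6 more.
Vendor 28 (2.2): take the remaining 6 → done.
Vendor 4, Vendor H: unused.

6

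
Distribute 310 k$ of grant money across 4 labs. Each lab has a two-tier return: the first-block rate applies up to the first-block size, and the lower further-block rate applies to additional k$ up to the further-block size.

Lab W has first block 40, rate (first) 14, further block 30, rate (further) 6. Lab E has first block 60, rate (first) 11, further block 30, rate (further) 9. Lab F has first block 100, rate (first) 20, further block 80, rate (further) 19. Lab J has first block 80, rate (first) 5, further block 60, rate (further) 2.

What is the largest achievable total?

5010

Rank every tier by rate: Lab F/first 20 > Lab F/second 19 > Lab W/first 14 > Lab E/first 11 > Lab E/second 9 > Lab W/second 6 > Lab J/first 5 > Lab J/second 2.
Fill Lab F first block (100 at 20) — 210 left.
Fill Lab F second block (80 at 19) — 130 left.
Fill Lab W first block (40 at 14) — 90 left.
Lab E/first (11): +60 — 30 left.
Fill Lab E second block (30 at 9) — 0 left.
Total = 20×100 + 19×80 + 14×40 + 11×60 + 9×30 = 5010.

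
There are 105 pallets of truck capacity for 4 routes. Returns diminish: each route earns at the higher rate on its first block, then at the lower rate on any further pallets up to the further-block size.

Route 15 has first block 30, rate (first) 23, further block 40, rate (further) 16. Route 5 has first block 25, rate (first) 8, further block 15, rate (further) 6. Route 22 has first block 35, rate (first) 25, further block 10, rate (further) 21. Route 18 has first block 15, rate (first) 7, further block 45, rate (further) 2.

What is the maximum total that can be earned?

2255

Rank every tier by rate: Route 22/tier1 25 > Route 15/tier1 23 > Route 22/tier2 21 > Route 15/tier2 16 > Route 5/tier1 8 > Route 18/tier1 7 > Route 5/tier2 6 > Route 18/tier2 2.
Route 22/tier1 (25): +35 — 70 left.
Route 15/tier1 (23): +30 — 40 left.
Fill Route 22 tier2 block (10 at 21) — 30 left.
30 remain; put them into Route 15 tier2 at 16.
Total = 25×35 + 23×30 + 21×10 + 16×30 = 2255.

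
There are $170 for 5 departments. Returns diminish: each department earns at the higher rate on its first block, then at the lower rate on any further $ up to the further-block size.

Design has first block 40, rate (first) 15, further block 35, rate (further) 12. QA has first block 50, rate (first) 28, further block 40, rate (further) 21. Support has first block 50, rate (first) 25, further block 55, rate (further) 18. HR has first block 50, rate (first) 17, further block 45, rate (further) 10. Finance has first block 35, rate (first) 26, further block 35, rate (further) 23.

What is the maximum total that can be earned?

Order all 10 blocks by rate: QA/T1 28 > Finance/T1 26 > Support/T1 25 > Finance/T2 23 > QA/T2 21 > Support/T2 18 > HR/T1 17 > Design/T1 15 > Design/T2 12 > HR/T2 10.
Fill QA T1 block (50 at 28) → 120 left.
Finance T1 at 26: fill all 35 → 85 left.
Support/T1 (25): +50 → 35 left.
Finance/T2 (23): +35 → 0 left.
Total = 28×50 + 26×35 + 25×50 + 23×35 = 4365.

4365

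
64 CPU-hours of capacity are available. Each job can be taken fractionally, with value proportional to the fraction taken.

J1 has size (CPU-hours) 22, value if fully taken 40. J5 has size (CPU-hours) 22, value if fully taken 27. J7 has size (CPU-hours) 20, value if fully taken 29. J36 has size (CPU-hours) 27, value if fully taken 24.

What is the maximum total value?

96

Rank by value-to-size ratio: J1 40/22≈1.82, J7 29/20≈1.45, J5 27/22≈1.23, J36 24/27≈0.889.
All 22 CPU-hours of J1 fit (value 40) → 42 remain.
All 20 CPU-hours of J7 fit (value 29) → 22 remain.
Take all of J5 (22 CPU-hours, value 27) → 0 CPU-hours left.
Total value = 96.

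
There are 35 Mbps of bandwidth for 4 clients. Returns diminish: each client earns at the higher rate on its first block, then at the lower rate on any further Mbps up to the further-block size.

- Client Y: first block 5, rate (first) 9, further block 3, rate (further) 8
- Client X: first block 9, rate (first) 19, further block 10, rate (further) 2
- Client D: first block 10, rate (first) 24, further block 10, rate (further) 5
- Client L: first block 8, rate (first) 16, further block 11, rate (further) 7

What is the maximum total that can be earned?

608

Order all 8 blocks by rate: Client D/tier1 24 > Client X/tier1 19 > Client L/tier1 16 > Client Y/tier1 9 > Client Y/tier2 8 > Client L/tier2 7 > Client D/tier2 5 > Client X/tier2 2.
Client D/tier1 (24): +10 ; 25 left.
Fill Client X tier1 block (9 at 19) ; 16 left.
Fill Client L tier1 block (8 at 16) ; 8 left.
Fill Client Y tier1 block (5 at 9) ; 3 left.
Client Y/tier2 (8): +3 ; 0 left.
Total = 24×10 + 19×9 + 16×8 + 9×5 + 8×3 = 608.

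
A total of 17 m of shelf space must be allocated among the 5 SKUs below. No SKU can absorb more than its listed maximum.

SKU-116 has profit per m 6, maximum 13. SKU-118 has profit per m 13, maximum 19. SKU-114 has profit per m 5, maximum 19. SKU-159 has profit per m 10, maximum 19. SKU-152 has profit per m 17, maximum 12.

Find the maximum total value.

269

Order the SKUs by profit per m: SKU-152 17 > SKU-118 13 > SKU-159 10 > SKU-116 6 > SKU-114 5.
Give SKU-152 12 to hit its cap of 12 ; 5 left.
Only 5 left; SKU-118 takes them to reach 5.
Total = 13×5 + 17×12 = 269.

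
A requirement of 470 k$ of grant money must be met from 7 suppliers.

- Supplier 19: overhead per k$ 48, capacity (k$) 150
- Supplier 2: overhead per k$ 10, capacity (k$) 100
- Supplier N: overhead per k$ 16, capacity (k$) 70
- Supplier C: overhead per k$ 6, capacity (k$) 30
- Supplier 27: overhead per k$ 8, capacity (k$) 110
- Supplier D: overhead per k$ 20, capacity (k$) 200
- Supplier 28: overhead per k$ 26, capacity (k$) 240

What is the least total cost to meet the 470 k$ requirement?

6380

Fill from the cheapest supplier first.
Supplier C at 6: take all 30 k$ → 440 still needed.
Supplier 27 at 8: take all 110 k$ → 330 still needed.
Supplier 2 (10): use full 100 → 230 k$ to go.
Supplier N at 16: take all 70 k$ → 160 still needed.
Supplier D at 20: take 160 of its 200 → requirement met.
Supplier 28, Supplier 19: unused.
Cost = 30×6 + 110×8 + 100×10 + 70×16 + 160×20 = 6380.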